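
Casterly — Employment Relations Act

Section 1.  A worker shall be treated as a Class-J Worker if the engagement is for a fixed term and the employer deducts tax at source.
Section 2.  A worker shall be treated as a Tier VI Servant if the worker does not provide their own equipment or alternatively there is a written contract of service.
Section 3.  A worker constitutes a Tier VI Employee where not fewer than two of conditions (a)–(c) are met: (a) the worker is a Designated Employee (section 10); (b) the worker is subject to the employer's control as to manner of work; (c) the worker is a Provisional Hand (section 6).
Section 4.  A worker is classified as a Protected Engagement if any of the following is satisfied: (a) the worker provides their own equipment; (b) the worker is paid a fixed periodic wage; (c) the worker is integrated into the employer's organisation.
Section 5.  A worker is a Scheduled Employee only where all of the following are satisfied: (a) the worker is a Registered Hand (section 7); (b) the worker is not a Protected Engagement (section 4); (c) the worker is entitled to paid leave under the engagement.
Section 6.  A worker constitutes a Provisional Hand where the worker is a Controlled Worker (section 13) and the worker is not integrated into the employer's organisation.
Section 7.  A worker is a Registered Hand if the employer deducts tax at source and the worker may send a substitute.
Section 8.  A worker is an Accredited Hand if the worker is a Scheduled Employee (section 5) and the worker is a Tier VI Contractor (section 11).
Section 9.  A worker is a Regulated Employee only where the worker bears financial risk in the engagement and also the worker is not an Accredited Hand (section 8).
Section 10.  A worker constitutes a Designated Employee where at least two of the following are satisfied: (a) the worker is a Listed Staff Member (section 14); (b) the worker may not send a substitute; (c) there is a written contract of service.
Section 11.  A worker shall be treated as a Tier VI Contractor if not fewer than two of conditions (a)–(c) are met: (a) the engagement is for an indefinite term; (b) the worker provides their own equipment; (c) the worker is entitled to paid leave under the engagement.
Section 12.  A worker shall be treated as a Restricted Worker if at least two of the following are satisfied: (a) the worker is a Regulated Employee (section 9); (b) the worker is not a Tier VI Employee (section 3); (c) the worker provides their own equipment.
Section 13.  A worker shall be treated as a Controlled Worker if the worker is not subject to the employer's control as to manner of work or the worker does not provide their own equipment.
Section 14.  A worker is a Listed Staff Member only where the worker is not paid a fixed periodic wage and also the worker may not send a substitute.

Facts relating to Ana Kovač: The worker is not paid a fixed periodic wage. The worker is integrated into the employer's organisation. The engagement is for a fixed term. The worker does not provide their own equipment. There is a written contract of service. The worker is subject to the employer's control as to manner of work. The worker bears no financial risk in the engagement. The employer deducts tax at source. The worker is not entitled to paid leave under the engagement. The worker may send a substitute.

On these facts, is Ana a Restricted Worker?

Under section 7: the employer deducts tax at source? yes; and the worker may send a substitute? yes. So the worker is a Registered Hand.
Under section 4: the worker provides their own equipment? no; or the worker is paid a fixed periodic wage? no; or the worker is integrated into the employer's organisation? yes. So the worker is a Protected Engagement.
Under section 5: Registered Hand (section 7)? yes; and not a Protected Engagement (section 4)? no; and the worker is entitled to paid leave under the engagement? no. So the worker is not a Scheduled Employee.
Under section 11: the engagement is for an indefinite term? no; the worker provides their own equipment? no; the worker is entitled to paid leave under the engagement? no — 0 of 3 hold (need ≥2) → not satisfied.
Under section 8: Scheduled Employee (section 5)? no; and Tier VI Contractor (section 11)? no. So the worker is not an Accredited Hand.
Under section 9: the worker bears financial risk in the engagement? no; and not an Accredited Hand (section 8)? yes. So the worker is not a Regulated Employee.
Under section 14: the worker is not paid a fixed periodic wage? yes; and the worker may not send a substitute? no. So the worker is not a Listed Staff Member.
Under section 10: Listed Staff Member (section 14)? no; the worker may not send a substitute? no; there is a written contract of service? yes — 1 of 3 hold (need ≥2) → not satisfied.
Under section 13: the worker is not subject to the employer's control as to manner of work? no; or the worker does not provide their own equipment? yes. So the worker is a Controlled Worker.
Under section 6: Controlled Worker (section 13)? yes; and the worker is not integrated into the employer's organisation? no. So the worker is not a Provisional Hand.
Under section 3: Designated Employee (section 10)? no; the worker is subject to the employer's control as to manner of work? yes; Provisional Hand (section 6)? no — 1 of 3 hold (need ≥2) → not satisfied.
Under section 12: Regulated Employee (section 9)? no; not a Tier VI Employee (section 3)? yes; the worker provides their own equipment? no — 1 of 3 hold (need ≥2) → not satisfied.

No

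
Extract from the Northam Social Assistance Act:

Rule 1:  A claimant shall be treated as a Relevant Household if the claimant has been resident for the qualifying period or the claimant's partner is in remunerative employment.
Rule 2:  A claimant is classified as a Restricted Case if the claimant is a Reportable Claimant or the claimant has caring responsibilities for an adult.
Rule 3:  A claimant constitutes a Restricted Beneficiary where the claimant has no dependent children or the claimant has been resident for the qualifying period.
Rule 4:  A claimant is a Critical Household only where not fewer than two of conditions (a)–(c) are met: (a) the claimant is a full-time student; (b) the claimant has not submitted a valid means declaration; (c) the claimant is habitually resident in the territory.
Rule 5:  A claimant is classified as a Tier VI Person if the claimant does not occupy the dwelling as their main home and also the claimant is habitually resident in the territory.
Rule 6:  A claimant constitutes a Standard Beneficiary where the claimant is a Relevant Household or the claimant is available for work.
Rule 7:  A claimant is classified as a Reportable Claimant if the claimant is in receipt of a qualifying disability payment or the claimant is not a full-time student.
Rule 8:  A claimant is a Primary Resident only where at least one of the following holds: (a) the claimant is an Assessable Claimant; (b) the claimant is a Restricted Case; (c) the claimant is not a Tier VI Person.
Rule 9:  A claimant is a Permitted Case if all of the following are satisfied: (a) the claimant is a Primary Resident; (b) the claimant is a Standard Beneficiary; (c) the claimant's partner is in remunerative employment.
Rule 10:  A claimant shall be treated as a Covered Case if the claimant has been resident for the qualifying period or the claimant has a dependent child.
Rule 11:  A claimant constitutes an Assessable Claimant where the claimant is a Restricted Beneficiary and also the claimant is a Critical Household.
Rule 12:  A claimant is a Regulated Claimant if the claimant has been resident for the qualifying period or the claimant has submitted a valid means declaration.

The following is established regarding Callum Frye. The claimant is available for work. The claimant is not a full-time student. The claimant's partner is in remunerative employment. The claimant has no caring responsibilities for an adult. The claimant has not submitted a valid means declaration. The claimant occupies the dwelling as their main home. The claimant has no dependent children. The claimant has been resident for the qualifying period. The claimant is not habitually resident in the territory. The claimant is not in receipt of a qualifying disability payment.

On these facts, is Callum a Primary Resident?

Under rule 3: the claimant has no dependent children? yes; or the claimant has been resident for the qualifying period? yes. So the claimant is a Restricted Beneficiary.
Under rule 4: the claimant is a full-time student? no; the claimant has not submitted a valid means declaration? yes; the claimant is habitually resident in the territory? no — 1 of 3 hold (need ≥2) → not satisfied.
Under rule 11: Restricted Beneficiary (rule 3)? yes; and Critical Household (rule 4)? no. So the claimant is not an Assessable Claimant.
Under rule 7: the claimant is in receipt of a qualifying disability payment? no; or the claimant is not a full-time student? yes. So the claimant is a Reportable Claimant.
Under rule 2: Reportable Claimant (rule 7)? yes; or the claimant has caring responsibilities for an adult? no. So the claimant is a Restricted Case.
Under rule 5: the claimant does not occupy the dwelling as their main home? no; and the claimant is habitually resident in the territory? no. So the claimant is not a Tier VI Person.
Under rule 8: Assessable Claimant (rule 11)? no; or Restricted Case (rule 2)? yes; or not a Tier VI Person (rule 5)? yes. So the claimant is a Primary Resident.

Yes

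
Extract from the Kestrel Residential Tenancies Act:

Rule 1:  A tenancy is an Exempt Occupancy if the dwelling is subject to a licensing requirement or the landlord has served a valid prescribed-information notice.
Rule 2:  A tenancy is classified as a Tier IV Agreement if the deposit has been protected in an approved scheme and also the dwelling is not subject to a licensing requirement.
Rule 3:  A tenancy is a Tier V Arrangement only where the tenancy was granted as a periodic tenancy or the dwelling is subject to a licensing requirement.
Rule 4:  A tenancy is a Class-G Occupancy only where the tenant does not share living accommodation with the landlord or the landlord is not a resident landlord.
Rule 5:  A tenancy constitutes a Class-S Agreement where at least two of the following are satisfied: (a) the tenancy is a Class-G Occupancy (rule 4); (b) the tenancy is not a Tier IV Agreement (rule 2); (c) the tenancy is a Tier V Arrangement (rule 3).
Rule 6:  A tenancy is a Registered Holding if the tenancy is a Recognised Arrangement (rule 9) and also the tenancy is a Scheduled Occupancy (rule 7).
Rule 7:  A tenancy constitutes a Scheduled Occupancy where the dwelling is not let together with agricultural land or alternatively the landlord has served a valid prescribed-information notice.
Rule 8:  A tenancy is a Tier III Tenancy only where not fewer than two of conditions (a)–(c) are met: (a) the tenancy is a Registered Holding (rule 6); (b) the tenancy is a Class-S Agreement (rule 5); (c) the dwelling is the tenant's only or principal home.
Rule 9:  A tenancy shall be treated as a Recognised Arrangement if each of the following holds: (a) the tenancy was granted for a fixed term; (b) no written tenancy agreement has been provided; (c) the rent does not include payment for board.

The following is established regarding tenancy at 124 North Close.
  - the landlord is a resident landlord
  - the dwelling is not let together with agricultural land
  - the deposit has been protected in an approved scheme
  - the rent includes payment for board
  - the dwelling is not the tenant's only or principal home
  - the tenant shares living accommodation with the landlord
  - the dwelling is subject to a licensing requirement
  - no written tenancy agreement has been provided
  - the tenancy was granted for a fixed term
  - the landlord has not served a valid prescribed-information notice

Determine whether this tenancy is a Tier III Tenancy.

No

Under rule 9: the tenancy was granted for a fixed term? yes; and no written tenancy agreement has been provided? yes; and the rent does not include payment for board? no. So the tenancy is not a Recognised Arrangement.
Under rule 7: the dwelling is not let together with agricultural land? yes; or the landlord has served a valid prescribed-information notice? no. So the tenancy is a Scheduled Occupancy.
Under rule 6: Recognised Arrangement (rule 9)? no; and Scheduled Occupancy (rule 7)? yes. So the tenancy is not a Registered Holding.
Under rule 4: the tenant does not share living accommodation with the landlord? no; or the landlord is not a resident landlord? no. So the tenancy is not a Class-G Occupancy.
Under rule 2: the deposit has been protected in an approved scheme? yes; and the dwelling is not subject to a licensing requirement? no. So the tenancy is not a Tier IV Agreement.
Under rule 3: the tenancy was granted as a periodic tenancy? no; or the dwelling is subject to a licensing requirement? yes. So the tenancy is a Tier V Arrangement.
Under rule 5: Class-G Occupancy (rule 4)? no; not a Tier IV Agreement (rule 2)? yes; Tier V Arrangement (rule 3)? yes — 2 of 3 hold (need ≥2) → satisfied.
Under rule 8: Registered Holding (rule 6)? no; Class-S Agreement (rule 5)? yes; the dwelling is the tenant's only or principal home? no — 1 of 3 hold (need ≥2) → not satisfied.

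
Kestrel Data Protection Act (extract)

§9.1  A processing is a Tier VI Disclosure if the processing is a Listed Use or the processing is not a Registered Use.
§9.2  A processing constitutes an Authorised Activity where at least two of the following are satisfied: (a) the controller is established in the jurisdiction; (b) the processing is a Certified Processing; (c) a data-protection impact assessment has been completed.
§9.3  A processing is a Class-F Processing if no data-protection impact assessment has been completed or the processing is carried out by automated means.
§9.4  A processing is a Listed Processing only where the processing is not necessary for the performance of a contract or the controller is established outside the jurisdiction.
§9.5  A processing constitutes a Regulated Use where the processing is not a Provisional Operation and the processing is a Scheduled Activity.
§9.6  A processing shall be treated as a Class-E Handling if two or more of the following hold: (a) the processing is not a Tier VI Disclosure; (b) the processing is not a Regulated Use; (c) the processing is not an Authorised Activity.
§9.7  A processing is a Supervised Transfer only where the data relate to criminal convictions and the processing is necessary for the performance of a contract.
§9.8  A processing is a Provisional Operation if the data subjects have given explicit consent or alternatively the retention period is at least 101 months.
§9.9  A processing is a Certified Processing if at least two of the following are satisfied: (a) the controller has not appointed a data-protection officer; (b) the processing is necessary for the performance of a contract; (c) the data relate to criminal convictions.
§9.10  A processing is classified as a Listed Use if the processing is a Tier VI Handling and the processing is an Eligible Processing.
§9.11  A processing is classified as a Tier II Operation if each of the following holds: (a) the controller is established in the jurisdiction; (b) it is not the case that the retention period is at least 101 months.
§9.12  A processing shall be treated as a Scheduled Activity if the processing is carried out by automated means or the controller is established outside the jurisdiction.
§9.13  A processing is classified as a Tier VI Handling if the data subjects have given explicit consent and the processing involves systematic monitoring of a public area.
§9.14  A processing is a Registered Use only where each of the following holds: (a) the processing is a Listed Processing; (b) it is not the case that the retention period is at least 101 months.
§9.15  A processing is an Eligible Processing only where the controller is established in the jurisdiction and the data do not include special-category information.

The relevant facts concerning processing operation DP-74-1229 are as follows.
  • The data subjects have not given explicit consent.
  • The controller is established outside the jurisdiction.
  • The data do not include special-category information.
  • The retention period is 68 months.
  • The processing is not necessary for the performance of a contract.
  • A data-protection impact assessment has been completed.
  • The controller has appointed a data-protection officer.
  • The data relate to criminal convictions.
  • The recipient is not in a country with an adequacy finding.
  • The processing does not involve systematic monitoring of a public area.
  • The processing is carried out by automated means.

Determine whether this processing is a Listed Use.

§9.13 — Tier VI Handling: [the data subjects have given explicit consent? no] AND [the processing involves systematic monitoring of a public area? no] → not satisfied.
§9.15 — Eligible Processing: [the controller is established in the jurisdiction? no] AND [the data do not include special-category information? yes] → not satisfied.
§9.10 — Listed Use: [Tier VI Handling (§9.13)? no] AND [Eligible Processing (§9.15)? no] → not satisfied.

No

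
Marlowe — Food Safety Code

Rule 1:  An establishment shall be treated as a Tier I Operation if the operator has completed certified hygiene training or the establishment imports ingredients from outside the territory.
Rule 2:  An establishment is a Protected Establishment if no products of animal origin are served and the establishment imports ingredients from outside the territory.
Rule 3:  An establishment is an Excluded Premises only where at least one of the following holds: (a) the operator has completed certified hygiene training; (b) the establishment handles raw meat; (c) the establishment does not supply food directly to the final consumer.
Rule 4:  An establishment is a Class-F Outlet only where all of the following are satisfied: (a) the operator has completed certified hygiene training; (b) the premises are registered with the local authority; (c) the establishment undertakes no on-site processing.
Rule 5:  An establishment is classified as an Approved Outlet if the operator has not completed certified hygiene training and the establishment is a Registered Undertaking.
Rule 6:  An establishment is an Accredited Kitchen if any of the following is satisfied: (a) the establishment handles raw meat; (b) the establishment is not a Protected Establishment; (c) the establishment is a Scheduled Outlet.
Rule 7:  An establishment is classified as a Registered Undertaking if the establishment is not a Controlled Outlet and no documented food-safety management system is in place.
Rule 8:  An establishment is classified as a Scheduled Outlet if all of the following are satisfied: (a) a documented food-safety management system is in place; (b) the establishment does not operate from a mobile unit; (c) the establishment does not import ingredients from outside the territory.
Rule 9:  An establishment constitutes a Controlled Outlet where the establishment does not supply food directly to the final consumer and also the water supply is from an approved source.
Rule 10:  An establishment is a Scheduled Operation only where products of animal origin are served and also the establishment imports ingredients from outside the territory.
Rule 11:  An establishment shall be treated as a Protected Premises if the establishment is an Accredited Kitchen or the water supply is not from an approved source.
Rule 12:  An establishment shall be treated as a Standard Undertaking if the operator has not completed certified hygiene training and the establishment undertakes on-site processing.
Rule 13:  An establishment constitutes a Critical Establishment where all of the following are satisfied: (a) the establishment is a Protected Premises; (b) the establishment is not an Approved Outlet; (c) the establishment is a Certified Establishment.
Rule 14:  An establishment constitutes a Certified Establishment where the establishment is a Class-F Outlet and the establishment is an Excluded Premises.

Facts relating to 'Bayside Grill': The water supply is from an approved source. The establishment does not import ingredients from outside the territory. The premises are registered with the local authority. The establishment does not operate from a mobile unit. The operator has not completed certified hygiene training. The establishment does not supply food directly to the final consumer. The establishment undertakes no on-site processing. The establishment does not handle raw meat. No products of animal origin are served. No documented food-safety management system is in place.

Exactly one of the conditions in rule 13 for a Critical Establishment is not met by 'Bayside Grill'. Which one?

Under rule 2: no products of animal origin are served? yes; and the establishment imports ingredients from outside the territory? no. So the establishment is not a Protected Establishment.
Under rule 8: a documented food-safety management system is in place? no; and the establishment does not operate from a mobile unit? yes; and the establishment does not import ingredients from outside the territory? yes. So the establishment is not a Scheduled Outlet.
Under rule 6: the establishment handles raw meat? no; or not a Protected Establishment (rule 2)? yes; or Scheduled Outlet (rule 8)? no. So the establishment is an Accredited Kitchen.
Under rule 11: Accredited Kitchen (rule 6)? yes; or the water supply is not from an approved source? no. So the establishment is a Protected Premises.
Under rule 9: the establishment does not supply food directly to the final consumer? yes; and the water supply is from an approved source? yes. So the establishment is a Controlled Outlet.
Under rule 7: not a Controlled Outlet (rule 9)? no; and no documented food-safety management system is in place? yes. So the establishment is not a Registered Undertaking.
Under rule 5: the operator has not completed certified hygiene training? yes; and Registered Undertaking (rule 7)? no. So the establishment is not an Approved Outlet.
Under rule 4: the operator has completed certified hygiene training? no; and the premises are registered with the local authority? yes; and the establishment undertakes no on-site processing? yes. So the establishment is not a Class-F Outlet.
Under rule 3: the operator has completed certified hygiene training? no; or the establishment handles raw meat? no; or the establishment does not supply food directly to the final consumer? yes. So the establishment is an Excluded Premises.
Under rule 14: Class-F Outlet (rule 4)? no; and Excluded Premises (rule 3)? yes. So the establishment is not a Certified Establishment.
Under rule 13: Protected Premises (rule 11)? yes; and not an Approved Outlet (rule 5)? yes; and Certified Establishment (rule 14)? no. So the establishment is not a Critical Establishment.

Certified Establishment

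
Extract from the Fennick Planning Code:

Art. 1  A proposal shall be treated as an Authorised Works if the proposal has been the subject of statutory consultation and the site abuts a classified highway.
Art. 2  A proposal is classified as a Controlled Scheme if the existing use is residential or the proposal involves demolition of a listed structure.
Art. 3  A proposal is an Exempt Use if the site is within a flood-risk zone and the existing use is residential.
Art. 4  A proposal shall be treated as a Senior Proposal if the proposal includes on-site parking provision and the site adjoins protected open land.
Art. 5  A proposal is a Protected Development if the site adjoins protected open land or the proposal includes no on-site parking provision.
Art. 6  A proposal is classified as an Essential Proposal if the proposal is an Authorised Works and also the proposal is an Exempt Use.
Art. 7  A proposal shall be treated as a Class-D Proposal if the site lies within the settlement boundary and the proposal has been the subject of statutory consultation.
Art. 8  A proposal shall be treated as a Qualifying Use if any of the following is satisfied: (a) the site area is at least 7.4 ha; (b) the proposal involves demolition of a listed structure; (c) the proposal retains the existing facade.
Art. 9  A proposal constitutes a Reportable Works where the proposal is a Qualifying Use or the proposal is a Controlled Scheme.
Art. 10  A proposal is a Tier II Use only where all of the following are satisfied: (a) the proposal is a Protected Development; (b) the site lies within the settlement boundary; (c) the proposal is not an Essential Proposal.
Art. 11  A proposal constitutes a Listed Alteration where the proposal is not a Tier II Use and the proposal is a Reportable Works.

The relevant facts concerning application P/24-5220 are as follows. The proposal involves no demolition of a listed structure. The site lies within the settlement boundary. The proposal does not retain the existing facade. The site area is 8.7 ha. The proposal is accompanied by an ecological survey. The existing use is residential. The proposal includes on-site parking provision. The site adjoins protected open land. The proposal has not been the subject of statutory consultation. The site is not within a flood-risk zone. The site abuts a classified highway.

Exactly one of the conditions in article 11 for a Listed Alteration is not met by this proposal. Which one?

article 5 — Protected Development: [the site adjoins protected open land? yes] OR [the proposal includes no on-site parking provision? no] → satisfied.
article 1 — Authorised Works: [the proposal has been the subject of statutory consultation? no] AND [the site abuts a classified highway? yes] → not satisfied.
article 3 — Exempt Use: [the site is within a flood-risk zone? no] AND [the existing use is residential? yes] → not satisfied.
article 6 — Essential Proposal: [Authorised Works (article 1)? no] AND [Exempt Use (article 3)? no] → not satisfied.
article 10 — Tier II Use: [Protected Development (article 5)? yes] AND [the site lies within the settlement boundary? yes] AND [not an Essential Proposal (article 6)? yes] → satisfied.
article 8 — Qualifying Use: [site area: 8.7 ha ≥ 7.4 ha? yes] OR [the proposal involves demolition of a listed structure? no] OR [the proposal retains the existing facade? no] → satisfied.
article 2 — Controlled Scheme: [the existing use is residential? yes] OR [the proposal involves demolition of a listed structure? no] → satisfied.
article 9 — Reportable Works: [Qualifying Use (article 8)? yes] OR [Controlled Scheme (article 2)? yes] → satisfied.
article 11 — Listed Alteration: [not a Tier II Use (article 10)? no] AND [Reportable Works (article 9)? yes] → not satisfied.

Tier II Use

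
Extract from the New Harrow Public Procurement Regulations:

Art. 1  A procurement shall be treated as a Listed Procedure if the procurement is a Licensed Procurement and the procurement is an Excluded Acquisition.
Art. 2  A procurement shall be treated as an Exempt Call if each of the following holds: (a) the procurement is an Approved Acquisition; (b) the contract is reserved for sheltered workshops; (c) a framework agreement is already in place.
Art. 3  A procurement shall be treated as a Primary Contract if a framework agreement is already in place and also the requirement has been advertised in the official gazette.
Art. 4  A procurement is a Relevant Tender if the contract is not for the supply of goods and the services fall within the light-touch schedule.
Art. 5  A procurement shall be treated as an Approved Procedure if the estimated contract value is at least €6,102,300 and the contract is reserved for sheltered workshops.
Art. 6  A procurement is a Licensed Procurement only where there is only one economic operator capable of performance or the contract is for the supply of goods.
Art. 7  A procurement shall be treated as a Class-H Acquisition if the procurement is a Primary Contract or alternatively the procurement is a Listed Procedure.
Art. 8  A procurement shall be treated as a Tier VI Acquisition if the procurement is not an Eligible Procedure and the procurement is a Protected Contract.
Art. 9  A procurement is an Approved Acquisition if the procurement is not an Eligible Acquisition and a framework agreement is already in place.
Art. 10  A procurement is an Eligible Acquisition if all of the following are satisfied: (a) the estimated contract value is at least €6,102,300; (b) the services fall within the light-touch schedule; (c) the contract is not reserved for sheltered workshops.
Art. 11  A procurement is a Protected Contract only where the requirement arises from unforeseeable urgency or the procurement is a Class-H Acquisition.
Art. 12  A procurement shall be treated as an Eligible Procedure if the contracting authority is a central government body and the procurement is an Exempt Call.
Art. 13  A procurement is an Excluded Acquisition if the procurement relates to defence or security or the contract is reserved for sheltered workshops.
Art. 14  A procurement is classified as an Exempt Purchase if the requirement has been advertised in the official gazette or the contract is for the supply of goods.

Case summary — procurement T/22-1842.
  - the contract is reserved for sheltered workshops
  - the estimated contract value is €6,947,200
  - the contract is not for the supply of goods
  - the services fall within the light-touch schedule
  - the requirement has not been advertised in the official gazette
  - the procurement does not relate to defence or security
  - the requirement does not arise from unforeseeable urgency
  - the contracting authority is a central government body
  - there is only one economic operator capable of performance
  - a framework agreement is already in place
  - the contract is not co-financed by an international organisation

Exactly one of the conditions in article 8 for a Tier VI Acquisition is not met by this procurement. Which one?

article 10 — Eligible Acquisition: [estimated contract value: €6,947,200 ≥ €6,102,300? yes] AND [the services fall within the light-touch schedule? yes] AND [the contract is not reserved for sheltered workshops? no] → not satisfied.
article 9 — Approved Acquisition: [not an Eligible Acquisition (article 10)? yes] AND [a framework agreement is already in place? yes] → satisfied.
article 2 — Exempt Call: [Approved Acquisition (article 9)? yes] AND [the contract is reserved for sheltered workshops? yes] AND [a framework agreement is already in place? yes] → satisfied.
article 12 — Eligible Procedure: [the contracting authority is a central government body? yes] AND [Exempt Call (article 2)? yes] → satisfied.
article 3 — Primary Contract: [a framework agreement is already in place? yes] AND [the requirement has been advertised in the official gazette? no] → not satisfied.
article 6 — Licensed Procurement: [there is only one economic operator capable of performance? yes] OR [the contract is for the supply of goods? no] → satisfied.
article 13 — Excluded Acquisition: [the procurement relates to defence or security? no] OR [the contract is reserved for sheltered workshops? yes] → satisfied.
article 1 — Listed Procedure: [Licensed Procurement (article 6)? yes] AND [Excluded Acquisition (article 13)? yes] → satisfied.
article 7 — Class-H Acquisition: [Primary Contract (article 3)? no] OR [Listed Procedure (article 1)? yes] → satisfied.
article 11 — Protected Contract: [the requirement arises from unforeseeable urgency? no] OR [Class-H Acquisition (article 7)? yes] → satisfied.
article 8 — Tier VI Acquisition: [not an Eligible Procedure (article 12)? no] AND [Protected Contract (article 11)? yes] → not satisfied.

Eligible Procedure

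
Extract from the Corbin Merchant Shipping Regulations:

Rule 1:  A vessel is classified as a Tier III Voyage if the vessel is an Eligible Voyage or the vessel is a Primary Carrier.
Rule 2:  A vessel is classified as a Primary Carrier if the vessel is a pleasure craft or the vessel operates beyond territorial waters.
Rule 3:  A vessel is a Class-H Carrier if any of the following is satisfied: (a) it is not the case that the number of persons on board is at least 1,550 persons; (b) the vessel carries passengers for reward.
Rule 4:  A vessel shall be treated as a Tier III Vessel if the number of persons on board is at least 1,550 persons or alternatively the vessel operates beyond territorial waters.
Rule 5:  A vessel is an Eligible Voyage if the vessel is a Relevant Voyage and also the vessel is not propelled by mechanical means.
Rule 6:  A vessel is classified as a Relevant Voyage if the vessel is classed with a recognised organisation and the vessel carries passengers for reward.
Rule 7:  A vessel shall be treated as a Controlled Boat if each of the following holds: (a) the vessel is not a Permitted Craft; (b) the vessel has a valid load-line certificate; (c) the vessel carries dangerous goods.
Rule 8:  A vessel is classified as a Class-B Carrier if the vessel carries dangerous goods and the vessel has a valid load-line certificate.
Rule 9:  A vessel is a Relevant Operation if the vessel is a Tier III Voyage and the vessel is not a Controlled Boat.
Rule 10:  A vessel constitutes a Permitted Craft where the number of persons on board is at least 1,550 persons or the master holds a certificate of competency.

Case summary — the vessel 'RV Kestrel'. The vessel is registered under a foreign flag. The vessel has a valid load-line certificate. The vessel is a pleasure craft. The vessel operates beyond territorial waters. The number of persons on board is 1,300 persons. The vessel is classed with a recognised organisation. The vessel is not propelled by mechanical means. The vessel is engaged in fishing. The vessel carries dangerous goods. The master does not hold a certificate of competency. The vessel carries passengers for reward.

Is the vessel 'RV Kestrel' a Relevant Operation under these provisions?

rule 6 — Relevant Voyage: [the vessel is classed with a recognised organisation? yes] AND [the vessel carries passengers for reward? yes] → satisfied.
rule 5 — Eligible Voyage: [Relevant Voyage (rule 6)? yes] AND [the vessel is not propelled by mechanical means? yes] → satisfied.
rule 2 — Primary Carrier: [the vessel is a pleasure craft? yes] OR [the vessel operates beyond territorial waters? yes] → satisfied.
rule 1 — Tier III Voyage: [Eligible Voyage (rule 5)? yes] OR [Primary Carrier (rule 2)? yes] → satisfied.
rule 10 — Permitted Craft: [number of persons on board: 1,300 persons ≥ 1,550 persons? no] OR [the master holds a certificate of competency? no] → not satisfied.
rule 7 — Controlled Boat: [not a Permitted Craft (rule 10)? yes] AND [the vessel has a valid load-line certificate? yes] AND [the vessel carries dangerous goods? yes] → satisfied.
rule 9 — Relevant Operation: [Tier III Voyage (rule 1)? yes] AND [not a Controlled Boat (rule 7)? no] → not satisfied.

No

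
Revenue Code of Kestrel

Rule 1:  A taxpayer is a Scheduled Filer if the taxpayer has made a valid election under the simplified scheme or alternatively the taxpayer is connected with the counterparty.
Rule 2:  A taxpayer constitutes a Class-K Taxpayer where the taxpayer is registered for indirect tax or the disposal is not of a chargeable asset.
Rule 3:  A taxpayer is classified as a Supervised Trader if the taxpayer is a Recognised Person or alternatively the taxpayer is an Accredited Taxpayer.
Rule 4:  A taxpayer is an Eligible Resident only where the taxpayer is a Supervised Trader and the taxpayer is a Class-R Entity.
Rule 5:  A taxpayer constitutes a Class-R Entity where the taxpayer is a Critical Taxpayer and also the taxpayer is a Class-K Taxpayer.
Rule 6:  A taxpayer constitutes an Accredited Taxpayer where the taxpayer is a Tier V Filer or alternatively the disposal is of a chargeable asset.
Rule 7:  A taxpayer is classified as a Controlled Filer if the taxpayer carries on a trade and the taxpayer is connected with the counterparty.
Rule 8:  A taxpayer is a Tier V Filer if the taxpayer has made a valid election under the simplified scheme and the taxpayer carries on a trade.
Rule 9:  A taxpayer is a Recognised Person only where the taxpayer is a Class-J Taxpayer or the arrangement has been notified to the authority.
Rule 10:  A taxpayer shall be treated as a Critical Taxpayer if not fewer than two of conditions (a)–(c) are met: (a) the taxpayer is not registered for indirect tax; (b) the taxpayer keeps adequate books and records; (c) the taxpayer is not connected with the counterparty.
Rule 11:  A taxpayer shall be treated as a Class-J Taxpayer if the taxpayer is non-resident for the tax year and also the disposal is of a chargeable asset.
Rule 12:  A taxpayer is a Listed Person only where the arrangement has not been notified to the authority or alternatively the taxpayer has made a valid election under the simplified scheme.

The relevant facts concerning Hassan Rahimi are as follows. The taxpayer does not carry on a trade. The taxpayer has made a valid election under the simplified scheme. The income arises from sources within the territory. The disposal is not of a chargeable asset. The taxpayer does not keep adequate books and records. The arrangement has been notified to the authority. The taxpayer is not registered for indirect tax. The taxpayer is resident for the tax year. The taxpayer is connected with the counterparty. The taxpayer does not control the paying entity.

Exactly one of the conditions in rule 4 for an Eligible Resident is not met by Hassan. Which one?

Class-R Entity

rule 11 — Class-J Taxpayer: [the taxpayer is non-resident for the tax year? no] AND [the disposal is of a chargeable asset? no] → not satisfied.
rule 9 — Recognised Person: [Class-J Taxpayer (rule 11)? no] OR [the arrangement has been notified to the authority? yes] → satisfied.
rule 8 — Tier V Filer: [the taxpayer has made a valid election under the simplified scheme? yes] AND [the taxpayer carries on a trade? no] → not satisfied.
rule 6 — Accredited Taxpayer: [Tier V Filer (rule 8)? no] OR [the disposal is of a chargeable asset? no] → not satisfied.
rule 3 — Supervised Trader: [Recognised Person (rule 9)? yes] OR [Accredited Taxpayer (rule 6)? no] → satisfied.
rule 10 — Critical Taxpayer: the taxpayer is not registered for indirect tax? yes; the taxpayer keeps adequate books and records? no; the taxpayer is not connected with the counterparty? no — 1 of 3 hold (need ≥2) → not satisfied.
rule 2 — Class-K Taxpayer: [the taxpayer is registered for indirect tax? no] OR [the disposal is not of a chargeable asset? yes] → satisfied.
rule 5 — Class-R Entity: [Critical Taxpayer (rule 10)? no] AND [Class-K Taxpayer (rule 2)? yes] → not satisfied.
rule 4 — Eligible Resident: [Supervised Trader (rule 3)? yes] AND [Class-R Entity (rule 5)? no] → not satisfied.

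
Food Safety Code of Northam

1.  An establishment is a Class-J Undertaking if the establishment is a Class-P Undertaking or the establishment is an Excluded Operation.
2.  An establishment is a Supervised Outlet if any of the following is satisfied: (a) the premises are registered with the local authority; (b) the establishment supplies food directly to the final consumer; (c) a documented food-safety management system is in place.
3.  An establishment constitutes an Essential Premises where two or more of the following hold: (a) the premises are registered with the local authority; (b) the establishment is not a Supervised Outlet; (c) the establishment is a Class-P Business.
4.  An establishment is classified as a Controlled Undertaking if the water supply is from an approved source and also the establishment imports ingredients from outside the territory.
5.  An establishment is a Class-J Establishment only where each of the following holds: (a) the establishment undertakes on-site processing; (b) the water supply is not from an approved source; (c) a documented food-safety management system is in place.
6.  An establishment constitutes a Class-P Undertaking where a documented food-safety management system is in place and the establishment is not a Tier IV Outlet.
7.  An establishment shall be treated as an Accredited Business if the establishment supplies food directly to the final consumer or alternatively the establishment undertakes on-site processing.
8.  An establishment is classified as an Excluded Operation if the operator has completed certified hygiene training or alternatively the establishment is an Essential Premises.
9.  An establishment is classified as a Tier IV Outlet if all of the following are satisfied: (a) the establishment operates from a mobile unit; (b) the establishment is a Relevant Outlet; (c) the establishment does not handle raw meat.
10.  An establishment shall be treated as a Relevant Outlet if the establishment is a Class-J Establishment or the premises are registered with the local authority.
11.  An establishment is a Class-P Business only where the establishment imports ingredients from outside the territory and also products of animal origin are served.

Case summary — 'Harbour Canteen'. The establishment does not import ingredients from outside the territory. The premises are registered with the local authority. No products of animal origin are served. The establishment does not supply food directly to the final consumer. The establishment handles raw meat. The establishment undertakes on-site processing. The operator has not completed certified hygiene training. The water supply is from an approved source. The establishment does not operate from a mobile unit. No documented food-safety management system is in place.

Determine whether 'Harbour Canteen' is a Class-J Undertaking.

paragraph 5 — Class-J Establishment: [the establishment undertakes on-site processing? yes] AND [the water supply is not from an approved source? no] AND [a documented food-safety management system is in place? no] → not satisfied.
paragraph 10 — Relevant Outlet: [Class-J Establishment (paragraph 5)? no] OR [the premises are registered with the local authority? yes] → satisfied.
paragraph 9 — Tier IV Outlet: [the establishment operates from a mobile unit? no] AND [Relevant Outlet (paragraph 10)? yes] AND [the establishment does not handle raw meat? no] → not satisfied.
paragraph 6 — Class-P Undertaking: [a documented food-safety management system is in place? no] AND [not a Tier IV Outlet (paragraph 9)? yes] → not satisfied.
paragraph 2 — Supervised Outlet: [the premises are registered with the local authority? yes] OR [the establishment supplies food directly to the final consumer? no] OR [a documented food-safety management system is in place? no] → satisfied.
paragraph 11 — Class-P Business: [the establishment imports ingredients from outside the territory? no] AND [products of animal origin are served? no] → not satisfied.
paragraph 3 — Essential Premises: the premises are registered with the local authority? yes; not a Supervised Outlet (paragraph 2)? no; Class-P Business (paragraph 11)? no — 1 of 3 hold (need ≥2) → not satisfied.
paragraph 8 — Excluded Operation: [the operator has completed certified hygiene training? no] OR [Essential Premises (paragraph 3)? no] → not satisfied.
paragraph 1 — Class-J Undertaking: [Class-P Undertaking (paragraph 6)? no] OR [Excluded Operation (paragraph 8)? no] → not satisfied.

No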